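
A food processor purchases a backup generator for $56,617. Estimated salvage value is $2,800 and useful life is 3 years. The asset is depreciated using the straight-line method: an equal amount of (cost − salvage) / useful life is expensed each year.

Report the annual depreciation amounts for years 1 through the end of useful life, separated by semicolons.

Depreciable base = $56,617 − $2,800 = $53,817.
Annual expense = $53,817 / 3 = $17,939.
End of year 1: book value $38,678.
End of year 2: book value $20,739.
End of year 3: book value $2,800.

$17,939; $17,939; $17,939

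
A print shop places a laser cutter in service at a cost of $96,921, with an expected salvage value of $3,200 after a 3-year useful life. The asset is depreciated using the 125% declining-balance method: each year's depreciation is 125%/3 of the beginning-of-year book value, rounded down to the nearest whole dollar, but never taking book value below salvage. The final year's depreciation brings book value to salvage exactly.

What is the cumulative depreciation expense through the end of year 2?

$63,940

Depreciable base = $96,921 − $3,200 = $93,721.
Year 1: ⌊$96,921 × 125%/3⌋ = $40,383. Book value $56,538.
Year 2: ⌊$56,538 × 125%/3⌋ = $23,557. Book value $32,981.
Accumulated through year 2 = $96,921 − $32,981 = $63,940.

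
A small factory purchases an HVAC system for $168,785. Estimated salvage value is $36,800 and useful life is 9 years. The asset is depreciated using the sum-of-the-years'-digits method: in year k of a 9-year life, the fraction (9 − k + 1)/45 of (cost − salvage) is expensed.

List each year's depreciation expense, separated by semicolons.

Depreciable base = $168,785 − $36,800 = $131,985.
Sum of the years' digits = 9+8+7+6+5+4+3+2+1 = 45.
Year 1: $131,985 × 9/45 = $26,397. Book value $142,388.
Year 2: $131,985 × 8/45 = $23,464. Book value $118,924.
Year 3: $131,985 × 7/45 = $20,531. Book value $98,393.
Year 4: $131,985 × 6/45 = $17,598. Book value $80,795.
Year 5: $131,985 × 5/45 = $14,665. Book value $66,130.
Year 6: $131,985 × 4/45 = $11,732. Book value $54,398.
Year 7: $131,985 × 3/45 = $8,799. Book value $45,599.
Year 8: $131,985 × 2/45 = $5,866. Book value $39,733.
Year 9: $131,985 × 1/45 = $2,933. Book value $36,800.

$26,397; $23,464; $20,531; $17,598; $14,665; $11,732; $8,799; $5,866; $2,933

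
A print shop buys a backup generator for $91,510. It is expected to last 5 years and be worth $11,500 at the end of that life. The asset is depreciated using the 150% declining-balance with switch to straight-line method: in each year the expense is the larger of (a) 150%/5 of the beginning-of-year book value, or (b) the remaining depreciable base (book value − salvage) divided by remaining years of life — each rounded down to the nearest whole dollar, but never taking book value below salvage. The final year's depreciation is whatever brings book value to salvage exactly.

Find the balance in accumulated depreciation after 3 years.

Depreciable base = $91,510 − $11,500 = $80,010.
Year 1: DB = ⌊$91,510 × 150%/5⌋ = $27,453; SL = ⌊$80,010/5⌋ = $16,002 → take DB $27,453. Book value $64,057.
Year 2: DB = ⌊$64,057 × 150%/5⌋ = $19,217; SL = ⌊$52,557/4⌋ = $13,139 → take DB $19,217. Book value $44,840.
Year 3: DB = ⌊$44,840 × 150%/5⌋ = $13,452; SL = ⌊$33,340/3⌋ = $11,113 → take DB $13,452. Book value $31,388.
Accumulated through year 3 = $91,510 − $31,388 = $60,122.

$60,122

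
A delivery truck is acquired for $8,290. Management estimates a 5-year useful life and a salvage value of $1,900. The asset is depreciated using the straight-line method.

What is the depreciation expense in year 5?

Depreciable base = $8,290 − $1,900 = $6,390.
Annual expense = $6,390 / 5 = $1,278.

$1,278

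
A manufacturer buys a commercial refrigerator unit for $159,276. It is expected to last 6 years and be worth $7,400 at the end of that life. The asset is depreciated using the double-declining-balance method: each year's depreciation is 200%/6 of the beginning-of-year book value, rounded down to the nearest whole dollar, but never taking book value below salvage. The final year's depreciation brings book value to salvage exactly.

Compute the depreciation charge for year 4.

$15,731

Depreciable base = $159,276 − $7,400 = $151,876.
Year 1: ⌊$159,276 × 200%/6⌋ = $53,092. Book value $106,184.
Year 2: ⌊$106,184 × 200%/6⌋ = $35,394. Book value $70,790.
Year 3: ⌊$70,790 × 200%/6⌋ = $23,596. Book value $47,194.
Year 4: ⌊$47,194 × 200%/6⌋ = $15,731. Book value $31,463.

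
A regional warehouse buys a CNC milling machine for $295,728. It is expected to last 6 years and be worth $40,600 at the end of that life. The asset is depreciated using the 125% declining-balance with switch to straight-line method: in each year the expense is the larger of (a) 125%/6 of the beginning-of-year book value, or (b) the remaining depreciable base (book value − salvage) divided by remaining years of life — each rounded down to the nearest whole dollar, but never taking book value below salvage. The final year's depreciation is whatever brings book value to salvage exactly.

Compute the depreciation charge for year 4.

$35,377

Depreciable base = $295,728 − $40,600 = $255,128.
Year 1: DB = ⌊$295,728 × 125%/6⌋ = $61,610; SL = ⌊$255,128/6⌋ = $42,521 → take DB $61,610. Book value $234,118.
Year 2: DB = ⌊$234,118 × 125%/6⌋ = $48,774; SL = ⌊$193,518/5⌋ = $38,703 → take DB $48,774. Book value $185,344.
Year 3: DB = ⌊$185,344 × 125%/6⌋ = $38,613; SL = ⌊$144,744/4⌋ = $36,186 → take DB $38,613. Book value $146,731.
Year 4: DB = ⌊$146,731 × 125%/6⌋ = $30,568; SL = ⌊$106,131/3⌋ = $35,377 → take SL $35,377. Book value $111,354.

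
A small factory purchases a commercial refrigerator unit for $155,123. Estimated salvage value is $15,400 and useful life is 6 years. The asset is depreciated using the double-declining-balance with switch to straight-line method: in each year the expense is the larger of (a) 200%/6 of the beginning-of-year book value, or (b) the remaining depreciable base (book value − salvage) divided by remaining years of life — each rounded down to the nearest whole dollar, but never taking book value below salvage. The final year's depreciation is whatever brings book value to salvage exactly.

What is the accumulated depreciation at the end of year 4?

Depreciable base = $155,123 − $15,400 = $139,723.
Year 1: DB = ⌊$155,123 × 200%/6⌋ = $51,707; SL = ⌊$139,723/6⌋ = $23,287 → take DB $51,707. Book value $103,416.
Year 2: DB = ⌊$103,416 × 200%/6⌋ = $34,472; SL = ⌊$88,016/5⌋ = $17,603 → take DB $34,472. Book value $68,944.
Year 3: DB = ⌊$68,944 × 200%/6⌋ = $22,981; SL = ⌊$53,544/4⌋ = $13,386 → take DB $22,981. Book value $45,963.
Year 4: DB = ⌊$45,963 × 200%/6⌋ = $15,321; SL = ⌊$30,563/3⌋ = $10,187 → take DB $15,321. Book value $30,642.
Accumulated through year 4 = $155,123 − $30,642 = $124,481.

$124,481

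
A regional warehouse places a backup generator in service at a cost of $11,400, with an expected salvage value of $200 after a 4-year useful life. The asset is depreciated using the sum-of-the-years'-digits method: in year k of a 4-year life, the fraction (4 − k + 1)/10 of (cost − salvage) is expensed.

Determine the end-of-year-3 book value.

$1,320

Depreciable base = $11,400 − $200 = $11,200.
Sum of the years' digits = 4+3+2+1 = 10.
Year 1: $11,200 × 4/10 = $4,480. Book value $6,920.
Year 2: $11,200 × 3/10 = $3,360. Book value $3,560.
Year 3: $11,200 × 2/10 = $2,240. Book value $1,320.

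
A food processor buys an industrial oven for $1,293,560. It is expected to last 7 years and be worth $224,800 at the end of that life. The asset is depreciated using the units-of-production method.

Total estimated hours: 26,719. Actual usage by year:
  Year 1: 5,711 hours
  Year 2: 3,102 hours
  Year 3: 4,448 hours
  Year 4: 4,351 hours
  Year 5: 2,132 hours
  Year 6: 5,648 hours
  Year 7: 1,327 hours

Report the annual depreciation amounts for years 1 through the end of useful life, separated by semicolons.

Depreciable base = $1,293,560 − $224,800 = $1,068,760.
Rate = $1,068,760 / 26,719 hours = $40 per hour.
Year 1: 5,711 × $40 = $228,440. Book value $1,065,120.
Year 2: 3,102 × $40 = $124,080. Book value $941,040.
Year 3: 4,448 × $40 = $177,920. Book value $763,120.
Year 4: 4,351 × $40 = $174,040. Book value $589,080.
Year 5: 2,132 × $40 = $85,280. Book value $503,800.
Year 6: 5,648 × $40 = $225,920. Book value $277,880.
Year 7: 1,327 × $40 = $53,080. Book value $224,800.

$228,440; $124,080; $177,920; $174,040; $85,280; $225,920; $53,080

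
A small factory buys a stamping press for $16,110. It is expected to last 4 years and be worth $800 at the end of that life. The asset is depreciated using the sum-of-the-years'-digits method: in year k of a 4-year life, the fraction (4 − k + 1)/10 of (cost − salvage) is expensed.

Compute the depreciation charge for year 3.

$3,062

Depreciable base = $16,110 − $800 = $15,310.
Sum of the years' digits = 4+3+2+1 = 10.
Year 1: $15,310 × 4/10 = $6,124. Book value $9,986.
Year 2: $15,310 × 3/10 = $4,593. Book value $5,393.
Year 3: $15,310 × 2/10 = $3,062. Book value $2,331.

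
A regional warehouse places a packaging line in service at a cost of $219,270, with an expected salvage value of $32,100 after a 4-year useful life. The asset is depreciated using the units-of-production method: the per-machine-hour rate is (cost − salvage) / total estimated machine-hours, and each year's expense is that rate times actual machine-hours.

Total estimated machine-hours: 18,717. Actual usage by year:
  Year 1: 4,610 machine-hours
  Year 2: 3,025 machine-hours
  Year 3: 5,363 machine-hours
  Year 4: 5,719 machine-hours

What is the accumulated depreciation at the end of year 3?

Depreciable base = $219,270 − $32,100 = $187,170.
Rate = $187,170 / 18,717 machine-hours = $10 per machine-hour.
Year 1: 4,610 × $10 = $46,100. Book value $173,170.
Year 2: 3,025 × $10 = $30,250. Book value $142,920.
Year 3: 5,363 × $10 = $53,630. Book value $89,290.
Accumulated through year 3 = $219,270 − $89,290 = $129,980.

$129,980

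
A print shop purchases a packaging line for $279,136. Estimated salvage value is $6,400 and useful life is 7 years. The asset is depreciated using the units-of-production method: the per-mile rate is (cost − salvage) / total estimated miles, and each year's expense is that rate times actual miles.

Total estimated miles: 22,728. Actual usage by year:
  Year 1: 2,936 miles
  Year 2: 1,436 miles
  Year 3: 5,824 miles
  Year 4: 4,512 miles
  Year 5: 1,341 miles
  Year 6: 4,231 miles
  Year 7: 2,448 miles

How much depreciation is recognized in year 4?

Depreciable base = $279,136 − $6,400 = $272,736.
Rate = $272,736 / 22,728 miles = $12 per mile.
Year 1: 2,936 × $12 = $35,232. Book value $243,904.
Year 2: 1,436 × $12 = $17,232. Book value $226,672.
Year 3: 5,824 × $12 = $69,888. Book value $156,784.
Year 4: 4,512 × $12 = $54,144. Book value $102,640.

$54,144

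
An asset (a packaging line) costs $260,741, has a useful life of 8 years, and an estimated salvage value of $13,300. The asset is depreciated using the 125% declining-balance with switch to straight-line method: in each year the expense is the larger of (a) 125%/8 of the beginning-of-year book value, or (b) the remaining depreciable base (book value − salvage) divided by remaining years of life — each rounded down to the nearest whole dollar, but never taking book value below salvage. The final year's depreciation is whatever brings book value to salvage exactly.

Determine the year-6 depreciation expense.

Depreciable base = $260,741 − $13,300 = $247,441.
Year 1: DB = ⌊$260,741 × 125%/8⌋ = $40,740; SL = ⌊$247,441/8⌋ = $30,930 → take DB $40,740. Book value $220,001.
Year 2: DB = ⌊$220,001 × 125%/8⌋ = $34,375; SL = ⌊$206,701/7⌋ = $29,528 → take DB $34,375. Book value $185,626.
Year 3: DB = ⌊$185,626 × 125%/8⌋ = $29,004; SL = ⌊$172,326/6⌋ = $28,721 → take DB $29,004. Book value $156,622.
Year 4: DB = ⌊$156,622 × 125%/8⌋ = $24,472; SL = ⌊$143,322/5⌋ = $28,664 → take SL $28,664. Book value $127,958.
Year 5: DB = ⌊$127,958 × 125%/8⌋ = $19,993; SL = ⌊$114,658/4⌋ = $28,664 → take SL $28,664. Book value $99,294.
Year 6: DB = ⌊$99,294 × 125%/8⌋ = $15,514; SL = ⌊$85,994/3⌋ = $28,664 → take SL $28,664. Book value $70,630.

$28,664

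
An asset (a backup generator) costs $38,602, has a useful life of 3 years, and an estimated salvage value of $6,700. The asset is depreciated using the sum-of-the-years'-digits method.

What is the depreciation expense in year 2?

Depreciable base = $38,602 − $6,700 = $31,902.
Sum of the years' digits = 3+2+1 = 6.
Year 1: $31,902 × 3/6 = $15,951. Book value $22,651.
Year 2: $31,902 × 2/6 = $10,634. Book value $12,017.

$10,634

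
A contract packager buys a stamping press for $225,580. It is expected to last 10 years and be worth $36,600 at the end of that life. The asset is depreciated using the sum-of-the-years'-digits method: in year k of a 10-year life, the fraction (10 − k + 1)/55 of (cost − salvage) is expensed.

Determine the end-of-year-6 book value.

Depreciable base = $225,580 − $36,600 = $188,980.
Sum of the years' digits = 10+9+8+7+6+5+4+3+2+1 = 55.
Year 1: $188,980 × 10/55 = $34,360. Book value $191,220.
Year 2: $188,980 × 9/55 = $30,924. Book value $160,296.
Year 3: $188,980 × 8/55 = $27,488. Book value $132,808.
Year 4: $188,980 × 7/55 = $24,052. Book value $108,756.
Year 5: $188,980 × 6/55 = $20,616. Book value $88,140.
Year 6: $188,980 × 5/55 = $17,180. Book value $70,960.

$70,960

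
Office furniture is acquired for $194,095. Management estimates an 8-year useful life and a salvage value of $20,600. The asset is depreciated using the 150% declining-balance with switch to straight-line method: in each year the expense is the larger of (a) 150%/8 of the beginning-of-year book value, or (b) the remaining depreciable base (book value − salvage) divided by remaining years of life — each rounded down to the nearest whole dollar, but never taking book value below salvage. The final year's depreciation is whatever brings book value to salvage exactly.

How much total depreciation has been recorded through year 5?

$125,503

Depreciable base = $194,095 − $20,600 = $173,495.
Year 1: DB = ⌊$194,095 × 150%/8⌋ = $36,392; SL = ⌊$173,495/8⌋ = $21,686 → take DB $36,392. Book value $157,703.
Year 2: DB = ⌊$157,703 × 150%/8⌋ = $29,569; SL = ⌊$137,103/7⌋ = $19,586 → take DB $29,569. Book value $128,134.
Year 3: DB = ⌊$128,134 × 150%/8⌋ = $24,025; SL = ⌊$107,534/6⌋ = $17,922 → take DB $24,025. Book value $104,109.
Year 4: DB = ⌊$104,109 × 150%/8⌋ = $19,520; SL = ⌊$83,509/5⌋ = $16,701 → take DB $19,520. Book value $84,589.
Year 5: DB = ⌊$84,589 × 150%/8⌋ = $15,860; SL = ⌊$63,989/4⌋ = $15,997 → take SL $15,997. Book value $68,592.
Accumulated through year 5 = $194,095 − $68,592 = $125,503.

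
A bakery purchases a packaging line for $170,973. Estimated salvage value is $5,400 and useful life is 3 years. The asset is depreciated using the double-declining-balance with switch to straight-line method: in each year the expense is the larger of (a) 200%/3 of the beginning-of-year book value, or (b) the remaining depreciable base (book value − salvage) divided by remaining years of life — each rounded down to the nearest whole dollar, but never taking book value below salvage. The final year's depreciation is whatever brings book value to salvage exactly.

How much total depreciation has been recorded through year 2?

$151,976

Depreciable base = $170,973 − $5,400 = $165,573.
Year 1: DB = ⌊$170,973 × 200%/3⌋ = $113,982; SL = ⌊$165,573/3⌋ = $55,191 → take DB $113,982. Book value $56,991.
Year 2: DB = ⌊$56,991 × 200%/3⌋ = $37,994; SL = ⌊$51,591/2⌋ = $25,795 → take DB $37,994. Book value $18,997.
Accumulated through year 2 = $170,973 − $18,997 = $151,976.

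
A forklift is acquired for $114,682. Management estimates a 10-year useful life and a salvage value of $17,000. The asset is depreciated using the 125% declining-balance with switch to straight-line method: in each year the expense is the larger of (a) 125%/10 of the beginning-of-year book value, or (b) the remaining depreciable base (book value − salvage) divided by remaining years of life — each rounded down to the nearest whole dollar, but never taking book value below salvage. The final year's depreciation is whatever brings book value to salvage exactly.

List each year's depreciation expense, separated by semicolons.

$14,335; $12,543; $10,975; $9,603; $8,403; $8,364; $8,364; $8,365; $8,365; $8,365

Depreciable base = $114,682 − $17,000 = $97,682.
Year 1: DB = ⌊$114,682 × 125%/10⌋ = $14,335; SL = ⌊$97,682/10⌋ = $9,768 → take DB $14,335. Book value $100,347.
Year 2: DB = ⌊$100,347 × 125%/10⌋ = $12,543; SL = ⌊$83,347/9⌋ = $9,260 → take DB $12,543. Book value $87,804.
Year 3: DB = ⌊$87,804 × 125%/10⌋ = $10,975; SL = ⌊$70,804/8⌋ = $8,850 → take DB $10,975. Book value $76,829.
Year 4: DB = ⌊$76,829 × 125%/10⌋ = $9,603; SL = ⌊$59,829/7⌋ = $8,547 → take DB $9,603. Book value $67,226.
Year 5: DB = ⌊$67,226 × 125%/10⌋ = $8,403; SL = ⌊$50,226/6⌋ = $8,371 → take DB $8,403. Book value $58,823.
Year 6: DB = ⌊$58,823 × 125%/10⌋ = $7,352; SL = ⌊$41,823/5⌋ = $8,364 → take SL $8,364. Book value $50,459.
Year 7: DB = ⌊$50,459 × 125%/10⌋ = $6,307; SL = ⌊$33,459/4⌋ = $8,364 → take SL $8,364. Book value $42,095.
Year 8: DB = ⌊$42,095 × 125%/10⌋ = $5,261; SL = ⌊$25,095/3⌋ = $8,365 → take SL $8,365. Book value $33,730.
Year 9: DB = ⌊$33,730 × 125%/10⌋ = $4,216; SL = ⌊$16,730/2⌋ = $8,365 → take SL $8,365. Book value $25,365.
Year 10 (final): $25,365 − $17,000 = $8,365. Book value $17,000.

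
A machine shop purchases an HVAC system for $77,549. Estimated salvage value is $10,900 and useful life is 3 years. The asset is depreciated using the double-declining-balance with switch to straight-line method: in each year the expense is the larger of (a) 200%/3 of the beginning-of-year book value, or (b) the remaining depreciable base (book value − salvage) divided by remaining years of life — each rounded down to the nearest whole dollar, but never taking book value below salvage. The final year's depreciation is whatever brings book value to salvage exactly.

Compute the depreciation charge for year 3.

$0

Depreciable base = $77,549 − $10,900 = $66,649.
Year 1: DB = ⌊$77,549 × 200%/3⌋ = $51,699; SL = ⌊$66,649/3⌋ = $22,216 → take DB $51,699. Book value $25,850.
Year 2: DB = ⌊$25,850 × 200%/3⌋ = $17,233; SL = ⌊$14,950/2⌋ = $7,475 → take DB $17,233, capped at $14,950. Book value $10,900.
Year 3 (final): $10,900 − $10,900 = $0. Book value $10,900.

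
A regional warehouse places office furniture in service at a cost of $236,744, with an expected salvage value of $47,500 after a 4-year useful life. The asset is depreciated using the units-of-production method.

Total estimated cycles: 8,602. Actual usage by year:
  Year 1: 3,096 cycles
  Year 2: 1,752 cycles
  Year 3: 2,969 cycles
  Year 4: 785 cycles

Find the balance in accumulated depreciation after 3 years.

Depreciable base = $236,744 − $47,500 = $189,244.
Rate = $189,244 / 8,602 cycles = $22 per cycle.
Year 1: 3,096 × $22 = $68,112. Book value $168,632.
Year 2: 1,752 × $22 = $38,544. Book value $130,088.
Year 3: 2,969 × $22 = $65,318. Book value $64,770.
Accumulated through year 3 = $236,744 − $64,770 = $171,974.

$171,974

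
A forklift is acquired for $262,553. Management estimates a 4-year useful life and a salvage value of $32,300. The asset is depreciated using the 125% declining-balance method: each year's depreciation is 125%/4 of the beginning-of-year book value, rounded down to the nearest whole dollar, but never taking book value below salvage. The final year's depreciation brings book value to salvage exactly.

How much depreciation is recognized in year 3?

Depreciable base = $262,553 − $32,300 = $230,253.
Year 1: ⌊$262,553 × 125%/4⌋ = $82,047. Book value $180,506.
Year 2: ⌊$180,506 × 125%/4⌋ = $56,408. Book value $124,098.
Year 3: ⌊$124,098 × 125%/4⌋ = $38,780. Book value $85,318.

$38,780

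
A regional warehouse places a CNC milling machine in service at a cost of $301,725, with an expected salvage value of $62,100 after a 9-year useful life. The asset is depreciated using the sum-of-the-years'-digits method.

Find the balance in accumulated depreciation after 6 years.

Depreciable base = $301,725 − $62,100 = $239,625.
Sum of the years' digits = 9+8+7+6+5+4+3+2+1 = 45.
Year 1: $239,625 × 9/45 = $47,925. Book value $253,800.
Year 2: $239,625 × 8/45 = $42,600. Book value $211,200.
Year 3: $239,625 × 7/45 = $37,275. Book value $173,925.
Year 4: $239,625 × 6/45 = $31,950. Book value $141,975.
Year 5: $239,625 × 5/45 = $26,625. Book value $115,350.
Year 6: $239,625 × 4/45 = $21,300. Book value $94,050.
Accumulated through year 6 = $301,725 − $94,050 = $207,675.

$207,675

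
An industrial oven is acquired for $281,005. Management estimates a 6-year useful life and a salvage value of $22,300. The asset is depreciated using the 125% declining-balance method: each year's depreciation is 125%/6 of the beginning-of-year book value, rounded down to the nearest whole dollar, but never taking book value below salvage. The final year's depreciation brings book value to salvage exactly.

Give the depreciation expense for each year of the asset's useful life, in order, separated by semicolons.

Depreciable base = $281,005 − $22,300 = $258,705.
Year 1: ⌊$281,005 × 125%/6⌋ = $58,542. Book value $222,463.
Year 2: ⌊$222,463 × 125%/6⌋ = $46,346. Book value $176,117.
Year 3: ⌊$176,117 × 125%/6⌋ = $36,691. Book value $139,426.
Year 4: ⌊$139,426 × 125%/6⌋ = $29,047. Book value $110,379.
Year 5: ⌊$110,379 × 125%/6⌋ = $22,995. Book value $87,384.
Year 6 (final): $87,384 − $22,300 = $65,084. Book value $22,300.

$58,542; $46,346; $36,691; $29,047; $22,995; $65,084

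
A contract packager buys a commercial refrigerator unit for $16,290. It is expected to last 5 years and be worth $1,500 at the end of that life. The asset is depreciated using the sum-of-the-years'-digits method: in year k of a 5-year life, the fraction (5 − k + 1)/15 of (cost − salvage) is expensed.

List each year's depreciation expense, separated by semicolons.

$4,930; $3,944; $2,958; $1,972; $986

Depreciable base = $16,290 − $1,500 = $14,790.
Sum of the years' digits = 5+4+3+2+1 = 15.
Year 1: $14,790 × 5/15 = $4,930. Book value $11,360.
Year 2: $14,790 × 4/15 = $3,944. Book value $7,416.
Year 3: $14,790 × 3/15 = $2,958. Book value $4,458.
Year 4: $14,790 × 2/15 = $1,972. Book value $2,486.
Year 5: $14,790 × 1/15 = $986. Book value $1,500.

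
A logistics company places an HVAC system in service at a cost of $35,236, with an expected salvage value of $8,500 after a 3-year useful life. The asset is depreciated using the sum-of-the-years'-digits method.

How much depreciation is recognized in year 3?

$4,456

Depreciable base = $35,236 − $8,500 = $26,736.
Sum of the years' digits = 3+2+1 = 6.
Year 1: $26,736 × 3/6 = $13,368. Book value $21,868.
Year 2: $26,736 × 2/6 = $8,912. Book value $12,956.
Year 3: $26,736 × 1/6 = $4,456. Book value $8,500.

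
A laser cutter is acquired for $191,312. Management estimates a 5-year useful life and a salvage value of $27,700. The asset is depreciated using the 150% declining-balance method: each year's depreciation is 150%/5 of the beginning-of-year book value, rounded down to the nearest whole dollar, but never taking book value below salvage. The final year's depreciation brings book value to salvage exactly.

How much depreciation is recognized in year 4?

Depreciable base = $191,312 − $27,700 = $163,612.
Year 1: ⌊$191,312 × 150%/5⌋ = $57,393. Book value $133,919.
Year 2: ⌊$133,919 × 150%/5⌋ = $40,175. Book value $93,744.
Year 3: ⌊$93,744 × 150%/5⌋ = $28,123. Book value $65,621.
Year 4: ⌊$65,621 × 150%/5⌋ = $19,686. Book value $45,935.

$19,686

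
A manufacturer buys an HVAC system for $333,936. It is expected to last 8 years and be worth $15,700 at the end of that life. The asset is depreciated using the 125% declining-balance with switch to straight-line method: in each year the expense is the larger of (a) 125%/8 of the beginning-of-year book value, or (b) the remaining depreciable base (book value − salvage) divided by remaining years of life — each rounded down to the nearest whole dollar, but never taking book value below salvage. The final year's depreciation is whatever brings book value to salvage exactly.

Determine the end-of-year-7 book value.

$52,678

Depreciable base = $333,936 − $15,700 = $318,236.
Year 1: DB = ⌊$333,936 × 125%/8⌋ = $52,177; SL = ⌊$318,236/8⌋ = $39,779 → take DB $52,177. Book value $281,759.
Year 2: DB = ⌊$281,759 × 125%/8⌋ = $44,024; SL = ⌊$266,059/7⌋ = $38,008 → take DB $44,024. Book value $237,735.
Year 3: DB = ⌊$237,735 × 125%/8⌋ = $37,146; SL = ⌊$222,035/6⌋ = $37,005 → take DB $37,146. Book value $200,589.
Year 4: DB = ⌊$200,589 × 125%/8⌋ = $31,342; SL = ⌊$184,889/5⌋ = $36,977 → take SL $36,977. Book value $163,612.
Year 5: DB = ⌊$163,612 × 125%/8⌋ = $25,564; SL = ⌊$147,912/4⌋ = $36,978 → take SL $36,978. Book value $126,634.
Year 6: DB = ⌊$126,634 × 125%/8⌋ = $19,786; SL = ⌊$110,934/3⌋ = $36,978 → take SL $36,978. Book value $89,656.
Year 7: DB = ⌊$89,656 × 125%/8⌋ = $14,008; SL = ⌊$73,956/2⌋ = $36,978 → take SL $36,978. Book value $52,678.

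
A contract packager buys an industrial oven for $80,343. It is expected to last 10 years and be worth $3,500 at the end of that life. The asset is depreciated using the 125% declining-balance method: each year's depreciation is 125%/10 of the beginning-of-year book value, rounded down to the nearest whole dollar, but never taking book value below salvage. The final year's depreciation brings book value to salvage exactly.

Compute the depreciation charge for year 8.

Depreciable base = $80,343 − $3,500 = $76,843.
Year 1: ⌊$80,343 × 125%/10⌋ = $10,042. Book value $70,301.
Year 2: ⌊$70,301 × 125%/10⌋ = $8,787. Book value $61,514.
Year 3: ⌊$61,514 × 125%/10⌋ = $7,689. Book value $53,825.
Year 4: ⌊$53,825 × 125%/10⌋ = $6,728. Book value $47,097.
Year 5: ⌊$47,097 × 125%/10⌋ = $5,887. Book value $41,210.
Year 6: ⌊$41,210 × 125%/10⌋ = $5,151. Book value $36,059.
Year 7: ⌊$36,059 × 125%/10⌋ = $4,507. Book value $31,552.
Year 8: ⌊$31,552 × 125%/10⌋ = $3,944. Book value $27,608.

$3,944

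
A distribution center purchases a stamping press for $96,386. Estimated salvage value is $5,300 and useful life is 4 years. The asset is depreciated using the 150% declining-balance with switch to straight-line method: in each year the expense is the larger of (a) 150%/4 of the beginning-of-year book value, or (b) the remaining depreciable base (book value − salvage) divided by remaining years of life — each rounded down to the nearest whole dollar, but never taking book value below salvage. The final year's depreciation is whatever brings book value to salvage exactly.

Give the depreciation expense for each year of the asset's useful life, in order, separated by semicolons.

Depreciable base = $96,386 − $5,300 = $91,086.
Year 1: DB = ⌊$96,386 × 150%/4⌋ = $36,144; SL = ⌊$91,086/4⌋ = $22,771 → take DB $36,144. Book value $60,242.
Year 2: DB = ⌊$60,242 × 150%/4⌋ = $22,590; SL = ⌊$54,942/3⌋ = $18,314 → take DB $22,590. Book value $37,652.
Year 3: DB = ⌊$37,652 × 150%/4⌋ = $14,119; SL = ⌊$32,352/2⌋ = $16,176 → take SL $16,176. Book value $21,476.
Year 4 (final): $21,476 − $5,300 = $16,176. Book value $5,300.

$36,144; $22,590; $16,176; $16,176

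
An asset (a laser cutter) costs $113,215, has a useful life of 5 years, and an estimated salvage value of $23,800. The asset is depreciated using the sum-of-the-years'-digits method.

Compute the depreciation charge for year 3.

$17,883

Depreciable base = $113,215 − $23,800 = $89,415.
Sum of the years' digits = 5+4+3+2+1 = 15.
Year 1: $89,415 × 5/15 = $29,805. Book value $83,410.
Year 2: $89,415 × 4/15 = $23,844. Book value $59,566.
Year 3: $89,415 × 3/15 = $17,883. Book value $41,683.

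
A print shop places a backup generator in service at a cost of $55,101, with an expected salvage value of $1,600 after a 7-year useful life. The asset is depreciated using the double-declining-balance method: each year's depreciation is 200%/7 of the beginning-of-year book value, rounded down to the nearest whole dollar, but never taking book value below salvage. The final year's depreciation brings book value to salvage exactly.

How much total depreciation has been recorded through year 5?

$44,855

Depreciable base = $55,101 − $1,600 = $53,501.
Year 1: ⌊$55,101 × 200%/7⌋ = $15,743. Book value $39,358.
Year 2: ⌊$39,358 × 200%/7⌋ = $11,245. Book value $28,113.
Year 3: ⌊$28,113 × 200%/7⌋ = $8,032. Book value $20,081.
Year 4: ⌊$20,081 × 200%/7⌋ = $5,737. Book value $14,344.
Year 5: ⌊$14,344 × 200%/7⌋ = $4,098. Book value $10,246.
Accumulated through year 5 = $55,101 − $10,246 = $44,855.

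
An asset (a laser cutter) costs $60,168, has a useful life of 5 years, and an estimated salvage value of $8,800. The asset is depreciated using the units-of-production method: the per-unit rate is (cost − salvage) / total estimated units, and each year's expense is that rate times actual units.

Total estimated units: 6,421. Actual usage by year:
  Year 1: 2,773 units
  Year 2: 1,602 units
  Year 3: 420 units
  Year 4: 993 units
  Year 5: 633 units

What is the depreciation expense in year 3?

$3,360

Depreciable base = $60,168 − $8,800 = $51,368.
Rate = $51,368 / 6,421 units = $8 per unit.
Year 1: 2,773 × $8 = $22,184. Book value $37,984.
Year 2: 1,602 × $8 = $12,816. Book value $25,168.
Year 3: 420 × $8 = $3,360. Book value $21,808.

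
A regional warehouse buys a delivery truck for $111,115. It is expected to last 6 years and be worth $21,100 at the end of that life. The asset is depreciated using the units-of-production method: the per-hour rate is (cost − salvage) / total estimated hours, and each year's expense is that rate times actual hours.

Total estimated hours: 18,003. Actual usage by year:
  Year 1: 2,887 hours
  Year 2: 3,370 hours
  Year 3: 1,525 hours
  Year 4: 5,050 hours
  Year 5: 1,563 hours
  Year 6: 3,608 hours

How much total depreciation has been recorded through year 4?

Depreciable base = $111,115 − $21,100 = $90,015.
Rate = $90,015 / 18,003 hours = $5 per hour.
Year 1: 2,887 × $5 = $14,435. Book value $96,680.
Year 2: 3,370 × $5 = $16,850. Book value $79,830.
Year 3: 1,525 × $5 = $7,625. Book value $72,205.
Year 4: 5,050 × $5 = $25,250. Book value $46,955.
Accumulated through year 4 = $111,115 − $46,955 = $64,160.

$64,160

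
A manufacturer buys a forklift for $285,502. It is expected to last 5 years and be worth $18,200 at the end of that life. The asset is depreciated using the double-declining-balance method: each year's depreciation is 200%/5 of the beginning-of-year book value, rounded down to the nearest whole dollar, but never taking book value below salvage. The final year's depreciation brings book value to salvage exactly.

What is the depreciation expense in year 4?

Depreciable base = $285,502 − $18,200 = $267,302.
Year 1: ⌊$285,502 × 200%/5⌋ = $114,200. Book value $171,302.
Year 2: ⌊$171,302 × 200%/5⌋ = $68,520. Book value $102,782.
Year 3: ⌊$102,782 × 200%/5⌋ = $41,112. Book value $61,670.
Year 4: ⌊$61,670 × 200%/5⌋ = $24,668. Book value $37,002.

$24,668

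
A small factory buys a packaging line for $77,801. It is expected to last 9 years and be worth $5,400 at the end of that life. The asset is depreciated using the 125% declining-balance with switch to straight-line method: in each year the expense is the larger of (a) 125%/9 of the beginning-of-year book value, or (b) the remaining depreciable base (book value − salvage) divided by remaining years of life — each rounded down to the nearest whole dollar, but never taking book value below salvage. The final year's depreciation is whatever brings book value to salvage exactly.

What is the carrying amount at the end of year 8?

$12,780

Depreciable base = $77,801 − $5,400 = $72,401.
Year 1: DB = ⌊$77,801 × 125%/9⌋ = $10,805; SL = ⌊$72,401/9⌋ = $8,044 → take DB $10,805. Book value $66,996.
Year 2: DB = ⌊$66,996 × 125%/9⌋ = $9,305; SL = ⌊$61,596/8⌋ = $7,699 → take DB $9,305. Book value $57,691.
Year 3: DB = ⌊$57,691 × 125%/9⌋ = $8,012; SL = ⌊$52,291/7⌋ = $7,470 → take DB $8,012. Book value $49,679.
Year 4: DB = ⌊$49,679 × 125%/9⌋ = $6,899; SL = ⌊$44,279/6⌋ = $7,379 → take SL $7,379. Book value $42,300.
Year 5: DB = ⌊$42,300 × 125%/9⌋ = $5,875; SL = ⌊$36,900/5⌋ = $7,380 → take SL $7,380. Book value $34,920.
Year 6: DB = ⌊$34,920 × 125%/9⌋ = $4,850; SL = ⌊$29,520/4⌋ = $7,380 → take SL $7,380. Book value $27,540.
Year 7: DB = ⌊$27,540 × 125%/9⌋ = $3,825; SL = ⌊$22,140/3⌋ = $7,380 → take SL $7,380. Book value $20,160.
Year 8: DB = ⌊$20,160 × 125%/9⌋ = $2,800; SL = ⌊$14,760/2⌋ = $7,380 → take SL $7,380. Book value $12,780.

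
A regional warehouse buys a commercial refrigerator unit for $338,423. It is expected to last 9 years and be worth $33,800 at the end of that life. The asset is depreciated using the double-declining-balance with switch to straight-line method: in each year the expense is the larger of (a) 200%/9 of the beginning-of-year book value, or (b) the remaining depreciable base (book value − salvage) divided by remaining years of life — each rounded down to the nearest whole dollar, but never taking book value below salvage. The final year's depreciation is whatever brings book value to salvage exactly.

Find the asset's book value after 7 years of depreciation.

$58,272

Depreciable base = $338,423 − $33,800 = $304,623.
Year 1: DB = ⌊$338,423 × 200%/9⌋ = $75,205; SL = ⌊$304,623/9⌋ = $33,847 → take DB $75,205. Book value $263,218.
Year 2: DB = ⌊$263,218 × 200%/9⌋ = $58,492; SL = ⌊$229,418/8⌋ = $28,677 → take DB $58,492. Book value $204,726.
Year 3: DB = ⌊$204,726 × 200%/9⌋ = $45,494; SL = ⌊$170,926/7⌋ = $24,418 → take DB $45,494. Book value $159,232.
Year 4: DB = ⌊$159,232 × 200%/9⌋ = $35,384; SL = ⌊$125,432/6⌋ = $20,905 → take DB $35,384. Book value $123,848.
Year 5: DB = ⌊$123,848 × 200%/9⌋ = $27,521; SL = ⌊$90,048/5⌋ = $18,009 → take DB $27,521. Book value $96,327.
Year 6: DB = ⌊$96,327 × 200%/9⌋ = $21,406; SL = ⌊$62,527/4⌋ = $15,631 → take DB $21,406. Book value $74,921.
Year 7: DB = ⌊$74,921 × 200%/9⌋ = $16,649; SL = ⌊$41,121/3⌋ = $13,707 → take DB $16,649. Book value $58,272.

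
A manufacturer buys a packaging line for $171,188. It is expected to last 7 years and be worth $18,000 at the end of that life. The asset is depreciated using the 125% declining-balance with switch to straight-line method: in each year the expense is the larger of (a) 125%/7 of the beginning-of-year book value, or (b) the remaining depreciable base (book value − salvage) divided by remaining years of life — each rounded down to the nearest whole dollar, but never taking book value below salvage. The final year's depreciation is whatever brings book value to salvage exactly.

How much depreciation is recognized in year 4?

Depreciable base = $171,188 − $18,000 = $153,188.
Year 1: DB = ⌊$171,188 × 125%/7⌋ = $30,569; SL = ⌊$153,188/7⌋ = $21,884 → take DB $30,569. Book value $140,619.
Year 2: DB = ⌊$140,619 × 125%/7⌋ = $25,110; SL = ⌊$122,619/6⌋ = $20,436 → take DB $25,110. Book value $115,509.
Year 3: DB = ⌊$115,509 × 125%/7⌋ = $20,626; SL = ⌊$97,509/5⌋ = $19,501 → take DB $20,626. Book value $94,883.
Year 4: DB = ⌊$94,883 × 125%/7⌋ = $16,943; SL = ⌊$76,883/4⌋ = $19,220 → take SL $19,220. Book value $75,663.

$19,220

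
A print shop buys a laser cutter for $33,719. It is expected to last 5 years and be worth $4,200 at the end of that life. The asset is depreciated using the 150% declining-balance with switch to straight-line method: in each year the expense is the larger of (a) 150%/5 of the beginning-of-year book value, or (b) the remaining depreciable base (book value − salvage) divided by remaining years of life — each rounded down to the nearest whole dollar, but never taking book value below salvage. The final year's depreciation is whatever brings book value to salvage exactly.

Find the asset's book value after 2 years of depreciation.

$16,523

Depreciable base = $33,719 − $4,200 = $29,519.
Year 1: DB = ⌊$33,719 × 150%/5⌋ = $10,115; SL = ⌊$29,519/5⌋ = $5,903 → take DB $10,115. Book value $23,604.
Year 2: DB = ⌊$23,604 × 150%/5⌋ = $7,081; SL = ⌊$19,404/4⌋ = $4,851 → take DB $7,081. Book value $16,523.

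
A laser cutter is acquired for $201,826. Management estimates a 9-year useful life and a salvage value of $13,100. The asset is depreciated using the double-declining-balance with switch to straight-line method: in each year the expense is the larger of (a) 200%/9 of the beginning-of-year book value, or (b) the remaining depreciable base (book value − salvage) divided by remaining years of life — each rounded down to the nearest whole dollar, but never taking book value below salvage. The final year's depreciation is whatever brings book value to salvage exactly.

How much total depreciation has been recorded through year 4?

$127,966

Depreciable base = $201,826 − $13,100 = $188,726.
Year 1: DB = ⌊$201,826 × 200%/9⌋ = $44,850; SL = ⌊$188,726/9⌋ = $20,969 → take DB $44,850. Book value $156,976.
Year 2: DB = ⌊$156,976 × 200%/9⌋ = $34,883; SL = ⌊$143,876/8⌋ = $17,984 → take DB $34,883. Book value $122,093.
Year 3: DB = ⌊$122,093 × 200%/9⌋ = $27,131; SL = ⌊$108,993/7⌋ = $15,570 → take DB $27,131. Book value $94,962.
Year 4: DB = ⌊$94,962 × 200%/9⌋ = $21,102; SL = ⌊$81,862/6⌋ = $13,643 → take DB $21,102. Book value $73,860.
Accumulated through year 4 = $201,826 − $73,860 = $127,966.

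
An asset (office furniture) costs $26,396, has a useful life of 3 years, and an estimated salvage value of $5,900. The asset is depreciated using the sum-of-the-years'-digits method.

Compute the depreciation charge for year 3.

$3,416

Depreciable base = $26,396 − $5,900 = $20,496.
Sum of the years' digits = 3+2+1 = 6.
Year 1: $20,496 × 3/6 = $10,248. Book value $16,148.
Year 2: $20,496 × 2/6 = $6,832. Book value $9,316.
Year 3: $20,496 × 1/6 = $3,416. Book value $5,900.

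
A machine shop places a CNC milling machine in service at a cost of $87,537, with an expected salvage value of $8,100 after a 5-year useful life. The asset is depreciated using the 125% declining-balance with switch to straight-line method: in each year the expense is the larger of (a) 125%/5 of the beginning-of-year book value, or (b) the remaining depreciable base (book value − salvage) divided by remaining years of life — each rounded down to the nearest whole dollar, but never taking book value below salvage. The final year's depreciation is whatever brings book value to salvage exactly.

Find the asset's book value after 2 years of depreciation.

Depreciable base = $87,537 − $8,100 = $79,437.
Year 1: DB = ⌊$87,537 × 125%/5⌋ = $21,884; SL = ⌊$79,437/5⌋ = $15,887 → take DB $21,884. Book value $65,653.
Year 2: DB = ⌊$65,653 × 125%/5⌋ = $16,413; SL = ⌊$57,553/4⌋ = $14,388 → take DB $16,413. Book value $49,240.

$49,240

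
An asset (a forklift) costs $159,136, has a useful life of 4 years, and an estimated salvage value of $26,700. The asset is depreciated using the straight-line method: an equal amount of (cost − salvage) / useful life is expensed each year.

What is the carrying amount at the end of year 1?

$126,027

Depreciable base = $159,136 − $26,700 = $132,436.
Annual expense = $132,436 / 4 = $33,109.
End of year 1: book value $126,027.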